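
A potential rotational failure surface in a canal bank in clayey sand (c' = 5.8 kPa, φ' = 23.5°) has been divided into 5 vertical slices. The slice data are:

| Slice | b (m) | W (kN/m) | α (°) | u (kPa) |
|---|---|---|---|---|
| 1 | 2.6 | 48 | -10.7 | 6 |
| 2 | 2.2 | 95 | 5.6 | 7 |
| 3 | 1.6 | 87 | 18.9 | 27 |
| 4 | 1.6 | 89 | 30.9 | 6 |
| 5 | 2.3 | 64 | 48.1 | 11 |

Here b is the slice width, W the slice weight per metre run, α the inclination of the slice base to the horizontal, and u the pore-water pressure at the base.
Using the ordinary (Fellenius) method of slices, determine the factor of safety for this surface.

Ordinary method of slices: FS = Σ[c'·Δl_i + (W_i cosα_i − u_i·Δl_i)·tanφ'] / Σ W_i sinα_i, with Δl_i = b_i / cosα_i.
Slice 1: Δl = 2.6/cos(-10.7°) = 2.646 m; N'_1 = 48·cos(-10.7°) − 6·2.646 = 31.3; c'Δl = 15.35; W sinα = -8.9
Slice 2: Δl = 2.2/cos5.6° = 2.211 m; N'_2 = 95·cos5.6° − 7·2.211 = 79.1; c'Δl = 12.82; W sinα = 9.3
Slice 3: Δl = 1.6/cos18.9° = 1.691 m; N'_3 = 87·cos18.9° − 27·1.691 = 36.6; c'Δl = 9.81; W sinα = 28.2
Slice 4: Δl = 1.6/cos30.9° = 1.865 m; N'_4 = 89·cos30.9° − 6·1.865 = 65.2; c'Δl = 10.82; W sinα = 45.7
Slice 5: Δl = 2.3/cos48.1° = 3.444 m; N'_5 = 64·cos48.1° − 11·3.444 = 4.9; c'Δl = 19.98; W sinα = 47.6
Σc'Δl = 68.8 kN/m; ΣN' = 217.0 kN/m; ΣW sinα = 121.9 kN/m
Resisting = 68.8 + 217.0·tan23.5° = 68.8 + 94.4 = 163.1 kN/m
FS = 163.1 / 121.9 = 1.339

FS = 1.34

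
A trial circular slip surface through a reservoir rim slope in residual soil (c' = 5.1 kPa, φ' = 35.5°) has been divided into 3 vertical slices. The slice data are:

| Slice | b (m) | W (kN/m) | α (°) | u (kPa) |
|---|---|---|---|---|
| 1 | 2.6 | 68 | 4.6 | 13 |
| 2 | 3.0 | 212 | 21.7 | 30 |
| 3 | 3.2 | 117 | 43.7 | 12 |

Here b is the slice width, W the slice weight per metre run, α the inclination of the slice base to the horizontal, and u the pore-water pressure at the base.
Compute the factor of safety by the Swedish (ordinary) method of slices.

FS = 1.03

Ordinary method of slices: FS = Σ[c'·Δl_i + (W_i cosα_i − u_i·Δl_i)·tanφ'] / Σ W_i sinα_i, with Δl_i = b_i / cosα_i.
Slice 1: Δl = 2.6/cos4.6° = 2.608 m; N'_1 = 68·cos4.6° − 13·2.608 = 33.9; c'Δl = 13.30; W sinα = 5.5
Slice 2: Δl = 3.0/cos21.7° = 3.229 m; N'_2 = 212·cos21.7° − 30·3.229 = 100.1; c'Δl = 16.47; W sinα = 78.4
Slice 3: Δl = 3.2/cos43.7° = 4.426 m; N'_3 = 117·cos43.7° − 12·4.426 = 31.5; c'Δl = 22.57; W sinα = 80.8
Σc'Δl = 52.3 kN/m; ΣN' = 165.5 kN/m; ΣW sinα = 164.7 kN/m
Resisting = 52.3 + 165.5·tan35.5° = 52.3 + 118.0 = 170.4 kN/m
FS = 170.4 / 164.7 = 1.035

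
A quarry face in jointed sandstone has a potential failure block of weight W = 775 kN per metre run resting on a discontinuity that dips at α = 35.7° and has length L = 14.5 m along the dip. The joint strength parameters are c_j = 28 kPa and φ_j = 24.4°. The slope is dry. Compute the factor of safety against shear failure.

FS = 1.53

Resolving the block weight along and normal to the plane and applying the Mohr–Coulomb strength on the joint:
N' = W cosα = 775·cos35.7° = 629.4 kN/m
Driving force T = W sinα = 775·sin35.7° = 452.2 kN/m
Resisting force R = c_j·L + N'·tanφ_j = 28·14.5 + 629.4·tan24.4° = 406.0 + 285.5 = 691.5 kN/m
FS = R / T = 691.5 / 452.2 = 1.529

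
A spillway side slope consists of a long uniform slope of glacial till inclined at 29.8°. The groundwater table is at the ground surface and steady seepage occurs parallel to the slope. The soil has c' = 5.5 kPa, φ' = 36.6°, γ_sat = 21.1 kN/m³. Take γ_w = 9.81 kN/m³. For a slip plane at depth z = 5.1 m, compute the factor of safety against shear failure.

With seepage parallel to the slope and the water table at the surface, the effective normal stress on the slip plane uses the buoyant unit weight γ' = γ_sat − γ_w while the driving shear stress uses γ_sat:
FS = [c' + γ' z cos²β tanφ'] / [γ_sat z sinβ cosβ]
γ' = 21.1 − 9.81 = 11.29 kN/m³
Numerator = 5.5 + 11.29·5.1·cos²29.8°·tan36.6° = 5.5 + 11.29·5.1·0.7530·0.7427 = 37.700 kPa
Denominator = 21.1·5.1·sin29.8°·cos29.8° = 21.1·5.1·0.4970·0.8678 = 46.408 kPa
FS = 37.700 / 46.408 = 0.812

FS = 0.81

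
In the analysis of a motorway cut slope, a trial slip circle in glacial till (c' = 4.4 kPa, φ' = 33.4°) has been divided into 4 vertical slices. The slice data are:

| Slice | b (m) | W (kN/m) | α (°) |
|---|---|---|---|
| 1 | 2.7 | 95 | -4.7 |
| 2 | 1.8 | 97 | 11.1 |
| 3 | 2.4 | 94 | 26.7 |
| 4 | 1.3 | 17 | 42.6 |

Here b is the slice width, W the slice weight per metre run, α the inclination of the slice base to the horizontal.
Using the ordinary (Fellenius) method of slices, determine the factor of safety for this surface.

Ordinary method of slices: FS = Σ[c'·Δl_i + (W_i cosα_i)·tanφ'] / Σ W_i sinα_i, with Δl_i = b_i / cosα_i.
Slice 1: Δl = 2.7/cos(-4.7°) = 2.709 m; N'_1 = 95·cos(-4.7°) = 94.7; c'Δl = 11.92; W sinα = -7.8
Slice 2: Δl = 1.8/cos11.1° = 1.834 m; N'_2 = 97·cos11.1° = 95.2; c'Δl = 8.07; W sinα = 18.7
Slice 3: Δl = 2.4/cos26.7° = 2.686 m; N'_3 = 94·cos26.7° = 84.0; c'Δl = 11.82; W sinα = 42.2
Slice 4: Δl = 1.3/cos42.6° = 1.766 m; N'_4 = 17·cos42.6° = 12.5; c'Δl = 7.77; W sinα = 11.5
Σc'Δl = 39.6 kN/m; ΣN' = 286.4 kN/m; ΣW sinα = 64.6 kN/m
Resisting = 39.6 + 286.4·tan33.4° = 39.6 + 188.8 = 228.4 kN/m
FS = 228.4 / 64.6 = 3.534

FS = 3.53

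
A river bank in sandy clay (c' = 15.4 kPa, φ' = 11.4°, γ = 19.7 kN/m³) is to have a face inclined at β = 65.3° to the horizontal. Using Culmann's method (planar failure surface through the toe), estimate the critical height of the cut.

Culmann's analysis gives the critical failure plane at α_cr = (β + φ')/2 = (65.3 + 11.4)/2 = 38.4°, and the critical height
H_c = (4c'/γ) · sinβ cosφ' / [1 − cos(β − φ')]
    = (4·15.4/19.7) · sin65.3°·cos11.4° / [1 − cos(53.9°)]
    = 3.127 · 0.9085·0.9803 / [1 − 0.5892]
    = 3.127 · 0.8906 / 0.4108
    = 6.78 m

H_c = 6.78 m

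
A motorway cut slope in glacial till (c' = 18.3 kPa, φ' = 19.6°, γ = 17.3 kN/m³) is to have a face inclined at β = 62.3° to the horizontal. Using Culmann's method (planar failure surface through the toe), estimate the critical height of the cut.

Culmann's analysis gives the critical failure plane at α_cr = (β + φ')/2 = (62.3 + 19.6)/2 = 41.0°, and the critical height
H_c = (4c'/γ) · sinβ cosφ' / [1 − cos(β − φ')]
    = (4·18.3/17.3) · sin62.3°·cos19.6° / [1 − cos(42.7°)]
    = 4.231 · 0.8854·0.9421 / [1 − 0.7349]
    = 4.231 · 0.8341 / 0.2651
    = 13.31 m

H_c = 13.31 m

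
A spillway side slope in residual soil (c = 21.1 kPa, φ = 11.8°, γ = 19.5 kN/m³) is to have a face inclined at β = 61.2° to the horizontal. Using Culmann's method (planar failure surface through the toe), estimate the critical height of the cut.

Culmann's analysis gives the critical failure plane at α_cr = (β + φ)/2 = (61.2 + 11.8)/2 = 36.5°, and the critical height
H_c = (4c/γ) · sinβ cosφ / [1 − cos(β − φ)]
    = (4·21.1/19.5) · sin61.2°·cos11.8° / [1 − cos(49.4°)]
    = 4.328 · 0.8763·0.9789 / [1 − 0.6508]
    = 4.328 · 0.8578 / 0.3492
    = 10.63 m

H_c = 10.63 m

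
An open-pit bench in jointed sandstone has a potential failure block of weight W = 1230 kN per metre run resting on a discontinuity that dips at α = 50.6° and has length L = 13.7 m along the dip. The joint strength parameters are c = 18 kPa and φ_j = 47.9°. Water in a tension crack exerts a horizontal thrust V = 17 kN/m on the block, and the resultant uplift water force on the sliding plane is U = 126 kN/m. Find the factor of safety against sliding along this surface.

Resolving the block weight along and normal to the plane and applying the Mohr–Coulomb strength on the joint:
N' = W cosα − U − V sinα = 1230·cos50.6° − 126 − 17·sin50.6° = 641.6 kN/m
Driving force T = W sinα + V cosα = 1230·sin50.6° + 17·cos50.6° = 961.3 kN/m
Resisting force R = c·L + N'·tanφ_j = 18·13.7 + 641.6·tan47.9° = 246.6 + 710.1 = 956.7 kN/m
FS = R / T = 956.7 / 961.3 = 0.995

FS = 1.00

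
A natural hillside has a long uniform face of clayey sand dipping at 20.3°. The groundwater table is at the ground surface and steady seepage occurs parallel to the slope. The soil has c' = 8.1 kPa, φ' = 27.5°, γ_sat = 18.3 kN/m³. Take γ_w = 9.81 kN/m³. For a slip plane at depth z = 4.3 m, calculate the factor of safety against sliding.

FS = 0.97

With seepage parallel to the slope and the water table at the surface, the effective normal stress on the slip plane uses the buoyant unit weight γ' = γ_sat − γ_w while the driving shear stress uses γ_sat:
FS = [c' + γ' z cos²β tanφ'] / [γ_sat z sinβ cosβ]
γ' = 18.3 − 9.81 = 8.49 kN/m³
Numerator = 8.1 + 8.49·4.3·cos²20.3°·tan27.5° = 8.1 + 8.49·4.3·0.8796·0.5206 = 24.817 kPa
Denominator = 18.3·4.3·sin20.3°·cos20.3° = 18.3·4.3·0.3469·0.9379 = 25.605 kPa
FS = 24.817 / 25.605 = 0.969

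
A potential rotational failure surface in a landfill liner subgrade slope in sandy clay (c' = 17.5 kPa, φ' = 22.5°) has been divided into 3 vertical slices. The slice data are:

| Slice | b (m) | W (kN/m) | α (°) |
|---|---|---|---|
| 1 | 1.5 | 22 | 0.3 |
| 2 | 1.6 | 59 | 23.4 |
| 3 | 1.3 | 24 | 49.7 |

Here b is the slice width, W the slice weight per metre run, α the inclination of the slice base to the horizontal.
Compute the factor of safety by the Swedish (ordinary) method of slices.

FS = 3.10

Ordinary method of slices: FS = Σ[c'·Δl_i + (W_i cosα_i)·tanφ'] / Σ W_i sinα_i, with Δl_i = b_i / cosα_i.
Slice 1: Δl = 1.5/cos0.3° = 1.500 m; N'_1 = 22·cos0.3° = 22.0; c'Δl = 26.25; W sinα = 0.1
Slice 2: Δl = 1.6/cos23.4° = 1.743 m; N'_2 = 59·cos23.4° = 54.1; c'Δl = 30.51; W sinα = 23.4
Slice 3: Δl = 1.3/cos49.7° = 2.010 m; N'_3 = 24·cos49.7° = 15.5; c'Δl = 35.17; W sinα = 18.3
Σc'Δl = 91.9 kN/m; ΣN' = 91.7 kN/m; ΣW sinα = 41.9 kN/m
Resisting = 91.9 + 91.7·tan22.5° = 91.9 + 38.0 = 129.9 kN/m
FS = 129.9 / 41.9 = 3.104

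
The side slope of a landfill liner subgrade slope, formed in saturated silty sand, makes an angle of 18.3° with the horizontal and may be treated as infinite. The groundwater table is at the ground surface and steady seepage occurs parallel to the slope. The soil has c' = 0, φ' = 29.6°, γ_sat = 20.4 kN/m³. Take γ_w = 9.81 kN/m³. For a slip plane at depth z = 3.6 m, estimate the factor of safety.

FS = 0.89

With seepage parallel to the slope and the water table at the surface, the effective normal stress on the slip plane uses the buoyant unit weight γ' = γ_sat − γ_w while the driving shear stress uses γ_sat:
FS = [c' + γ' z cos²β tanφ'] / [γ_sat z sinβ cosβ]
(For c' = 0 this reduces to FS = (γ'/γ_sat)·tanφ'/tanβ.)
γ' = 20.4 − 9.81 = 10.59 kN/m³
Numerator = 0.0 + 10.59·3.6·cos²18.3°·tan29.6° = 0.0 + 10.59·3.6·0.9014·0.5681 = 19.522 kPa
Denominator = 20.4·3.6·sin18.3°·cos18.3° = 20.4·3.6·0.3140·0.9494 = 21.893 kPa
FS = 19.522 / 21.893 = 0.892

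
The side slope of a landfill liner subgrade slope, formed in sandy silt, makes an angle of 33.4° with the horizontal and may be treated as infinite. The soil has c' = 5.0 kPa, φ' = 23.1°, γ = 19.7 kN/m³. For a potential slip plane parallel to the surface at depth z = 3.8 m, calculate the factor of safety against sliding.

For an infinite slope with a slip plane parallel to the surface (no pore pressure): FS = [c' + γz cos²β tanφ'] / [γz sinβ cosβ].
γz = 19.7·3.8 = 74.86 kN/m²
Numerator = 5.0 + 74.86·cos²33.4°·tan23.1° = 5.0 + 74.86·0.6970·0.4265 = 27.255 kPa
Denominator = 74.86·sin33.4°·cos33.4° = 74.86·0.5505·0.8348 = 34.403 kPa
FS = 27.255 / 34.403 = 0.792

FS = 0.79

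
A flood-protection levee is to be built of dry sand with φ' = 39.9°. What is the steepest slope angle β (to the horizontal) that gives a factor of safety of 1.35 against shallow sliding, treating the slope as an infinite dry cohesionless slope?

β = 31.8°

For an infinite dry cohesionless slope FS = tanφ'/tanβ, so tanβ = tanφ' / FS.
tanβ = tan39.9° / 1.35 = 0.8361 / 1.35 = 0.6194
β = arctan(0.6194) = 31.77°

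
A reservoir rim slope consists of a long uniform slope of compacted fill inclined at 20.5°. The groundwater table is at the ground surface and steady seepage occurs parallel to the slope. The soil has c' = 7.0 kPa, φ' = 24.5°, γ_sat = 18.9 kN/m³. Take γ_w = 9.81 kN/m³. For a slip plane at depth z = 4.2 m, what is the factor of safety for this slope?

FS = 0.86

With seepage parallel to the slope and the water table at the surface, the effective normal stress on the slip plane uses the buoyant unit weight γ' = γ_sat − γ_w while the driving shear stress uses γ_sat:
FS = [c' + γ' z cos²β tanφ'] / [γ_sat z sinβ cosβ]
γ' = 18.9 − 9.81 = 9.09 kN/m³
Numerator = 7.0 + 9.09·4.2·cos²20.5°·tan24.5° = 7.0 + 9.09·4.2·0.8774·0.4557 = 22.265 kPa
Denominator = 18.9·4.2·sin20.5°·cos20.5° = 18.9·4.2·0.3502·0.9367 = 26.039 kPa
FS = 22.265 / 26.039 = 0.855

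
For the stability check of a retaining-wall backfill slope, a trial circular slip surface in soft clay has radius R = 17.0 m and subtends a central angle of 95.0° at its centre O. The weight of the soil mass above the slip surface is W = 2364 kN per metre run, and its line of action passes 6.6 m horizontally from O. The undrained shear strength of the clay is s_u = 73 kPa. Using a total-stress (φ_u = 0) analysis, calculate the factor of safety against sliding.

FS = 2.24

Taking moments about the centre O, the resisting moment is provided by the undrained shear strength acting along the arc:
Arc length L_a = R·θ = 17.0·(95.0°·π/180) = 17.0·1.6581 = 28.19 m
M_R = s_u·L_a·R = 73·28.19·17.0 = 34980.2 kN·m/m
M_D = W·d = 2364·6.6 = 15602.4 kN·m/m
FS = M_R / M_D = 34980.2 / 15602.4 = 2.242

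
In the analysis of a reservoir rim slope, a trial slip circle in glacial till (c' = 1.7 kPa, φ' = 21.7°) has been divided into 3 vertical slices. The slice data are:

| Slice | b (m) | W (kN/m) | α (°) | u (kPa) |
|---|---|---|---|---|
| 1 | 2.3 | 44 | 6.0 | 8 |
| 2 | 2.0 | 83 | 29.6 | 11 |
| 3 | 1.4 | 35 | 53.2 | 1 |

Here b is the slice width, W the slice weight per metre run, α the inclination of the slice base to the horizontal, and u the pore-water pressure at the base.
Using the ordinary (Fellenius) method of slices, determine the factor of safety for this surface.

Ordinary method of slices: FS = Σ[c'·Δl_i + (W_i cosα_i − u_i·Δl_i)·tanφ'] / Σ W_i sinα_i, with Δl_i = b_i / cosα_i.
Slice 1: Δl = 2.3/cos6.0° = 2.313 m; N'_1 = 44·cos6.0° − 8·2.313 = 25.3; c'Δl = 3.93; W sinα = 4.6
Slice 2: Δl = 2.0/cos29.6° = 2.300 m; N'_2 = 83·cos29.6° − 11·2.300 = 46.9; c'Δl = 3.91; W sinα = 41.0
Slice 3: Δl = 1.4/cos53.2° = 2.337 m; N'_3 = 35·cos53.2° − 1·2.337 = 18.6; c'Δl = 3.97; W sinα = 28.0
Σc'Δl = 11.8 kN/m; ΣN' = 90.8 kN/m; ΣW sinα = 73.6 kN/m
Resisting = 11.8 + 90.8·tan21.7° = 11.8 + 36.1 = 47.9 kN/m
FS = 47.9 / 73.6 = 0.651

FS = 0.65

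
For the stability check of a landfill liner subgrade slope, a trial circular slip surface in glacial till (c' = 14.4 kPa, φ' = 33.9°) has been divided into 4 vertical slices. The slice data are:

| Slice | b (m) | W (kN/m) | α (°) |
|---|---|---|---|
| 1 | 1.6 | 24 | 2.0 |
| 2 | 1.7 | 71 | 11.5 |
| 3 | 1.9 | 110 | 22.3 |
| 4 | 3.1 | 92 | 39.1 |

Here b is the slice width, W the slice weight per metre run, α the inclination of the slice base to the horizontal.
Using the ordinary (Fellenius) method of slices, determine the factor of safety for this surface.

Ordinary method of slices: FS = Σ[c'·Δl_i + (W_i cosα_i)·tanφ'] / Σ W_i sinα_i, with Δl_i = b_i / cosα_i.
Slice 1: Δl = 1.6/cos2.0° = 1.601 m; N'_1 = 24·cos2.0° = 24.0; c'Δl = 23.05; W sinα = 0.8
Slice 2: Δl = 1.7/cos11.5° = 1.735 m; N'_2 = 71·cos11.5° = 69.6; c'Δl = 24.98; W sinα = 14.2
Slice 3: Δl = 1.9/cos22.3° = 2.054 m; N'_3 = 110·cos22.3° = 101.8; c'Δl = 29.57; W sinα = 41.7
Slice 4: Δl = 3.1/cos39.1° = 3.995 m; N'_4 = 92·cos39.1° = 71.4; c'Δl = 57.52; W sinα = 58.0
Σc'Δl = 135.1 kN/m; ΣN' = 266.7 kN/m; ΣW sinα = 114.8 kN/m
Resisting = 135.1 + 266.7·tan33.9° = 135.1 + 179.2 = 314.4 kN/m
FS = 314.4 / 114.8 = 2.739

FS = 2.74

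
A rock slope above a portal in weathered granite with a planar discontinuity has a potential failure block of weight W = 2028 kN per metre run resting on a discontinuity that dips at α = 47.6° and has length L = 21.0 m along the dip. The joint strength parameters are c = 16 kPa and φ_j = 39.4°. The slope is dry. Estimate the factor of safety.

Resolving the block weight along and normal to the plane and applying the Mohr–Coulomb strength on the joint:
N' = W cosα = 2028·cos47.6° = 1367.5 kN/m
Driving force T = W sinα = 2028·sin47.6° = 1497.6 kN/m
Resisting force R = c·L + N'·tanφ_j = 16·21.0 + 1367.5·tan39.4° = 336.0 + 1123.3 = 1459.3 kN/m
FS = R / T = 1459.3 / 1497.6 = 0.974

FS = 0.97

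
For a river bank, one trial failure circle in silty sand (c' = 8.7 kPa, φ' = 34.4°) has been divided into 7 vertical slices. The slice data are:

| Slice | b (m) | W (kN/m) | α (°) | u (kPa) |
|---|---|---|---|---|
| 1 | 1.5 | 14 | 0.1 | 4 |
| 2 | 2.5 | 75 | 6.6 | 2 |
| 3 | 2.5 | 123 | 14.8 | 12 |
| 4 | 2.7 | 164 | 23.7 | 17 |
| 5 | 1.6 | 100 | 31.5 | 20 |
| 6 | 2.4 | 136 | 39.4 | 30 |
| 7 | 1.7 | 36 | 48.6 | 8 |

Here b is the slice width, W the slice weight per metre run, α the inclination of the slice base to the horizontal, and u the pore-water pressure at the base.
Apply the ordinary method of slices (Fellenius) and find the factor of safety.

FS = 1.38

Ordinary method of slices: FS = Σ[c'·Δl_i + (W_i cosα_i − u_i·Δl_i)·tanφ'] / Σ W_i sinα_i, with Δl_i = b_i / cosα_i.
Slice 1: Δl = 1.5/cos0.1° = 1.500 m; N'_1 = 14·cos0.1° − 4·1.500 = 8.0; c'Δl = 13.05; W sinα = 0.0
Slice 2: Δl = 2.5/cos6.6° = 2.517 m; N'_2 = 75·cos6.6° − 2·2.517 = 69.5; c'Δl = 21.90; W sinα = 8.6
Slice 3: Δl = 2.5/cos14.8° = 2.586 m; N'_3 = 123·cos14.8° − 12·2.586 = 87.9; c'Δl = 22.50; W sinα = 31.4
Slice 4: Δl = 2.7/cos23.7° = 2.949 m; N'_4 = 164·cos23.7° − 17·2.949 = 100.0; c'Δl = 25.65; W sinα = 65.9
Slice 5: Δl = 1.6/cos31.5° = 1.877 m; N'_5 = 100·cos31.5° − 20·1.877 = 47.7; c'Δl = 16.33; W sinα = 52.2
Slice 6: Δl = 2.4/cos39.4° = 3.106 m; N'_6 = 136·cos39.4° − 30·3.106 = 11.9; c'Δl = 27.02; W sinα = 86.3
Slice 7: Δl = 1.7/cos48.6° = 2.571 m; N'_7 = 36·cos48.6° − 8·2.571 = 3.2; c'Δl = 22.36; W sinα = 27.0
Σc'Δl = 148.8 kN/m; ΣN' = 328.3 kN/m; ΣW sinα = 271.6 kN/m
Resisting = 148.8 + 328.3·tan34.4° = 148.8 + 224.8 = 373.6 kN/m
FS = 373.6 / 271.6 = 1.376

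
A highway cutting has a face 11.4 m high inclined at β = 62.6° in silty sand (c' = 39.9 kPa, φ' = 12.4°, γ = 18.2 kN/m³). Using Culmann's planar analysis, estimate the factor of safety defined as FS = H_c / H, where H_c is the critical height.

H_c = (4c'/γ) · sinβ cosφ' / [1 − cos(β − φ')]
    = (4·39.9/18.2) · sin62.6°·cos12.4° / [1 − cos50.2°]
    = 8.769 · 0.8671 / 0.3599 = 21.13 m
FS = H_c / H = 21.13 / 11.4 = 1.853

FS = 1.85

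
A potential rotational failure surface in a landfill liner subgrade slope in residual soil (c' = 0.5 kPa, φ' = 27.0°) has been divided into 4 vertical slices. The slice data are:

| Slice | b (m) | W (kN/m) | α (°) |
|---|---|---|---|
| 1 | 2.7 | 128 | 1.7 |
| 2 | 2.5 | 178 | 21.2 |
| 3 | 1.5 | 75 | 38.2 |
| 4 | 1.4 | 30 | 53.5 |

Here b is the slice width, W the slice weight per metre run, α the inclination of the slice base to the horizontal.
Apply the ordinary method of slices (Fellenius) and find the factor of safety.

Ordinary method of slices: FS = Σ[c'·Δl_i + (W_i cosα_i)·tanφ'] / Σ W_i sinα_i, with Δl_i = b_i / cosα_i.
Slice 1: Δl = 2.7/cos1.7° = 2.701 m; N'_1 = 128·cos1.7° = 127.9; c'Δl = 1.35; W sinα = 3.8
Slice 2: Δl = 2.5/cos21.2° = 2.681 m; N'_2 = 178·cos21.2° = 166.0; c'Δl = 1.34; W sinα = 64.4
Slice 3: Δl = 1.5/cos38.2° = 1.909 m; N'_3 = 75·cos38.2° = 58.9; c'Δl = 0.95; W sinα = 46.4
Slice 4: Δl = 1.4/cos53.5° = 2.354 m; N'_4 = 30·cos53.5° = 17.8; c'Δl = 1.18; W sinα = 24.1
Σc'Δl = 4.8 kN/m; ΣN' = 370.7 kN/m; ΣW sinα = 138.7 kN/m
Resisting = 4.8 + 370.7·tan27.0° = 4.8 + 188.9 = 193.7 kN/m
FS = 193.7 / 138.7 = 1.397

FS = 1.40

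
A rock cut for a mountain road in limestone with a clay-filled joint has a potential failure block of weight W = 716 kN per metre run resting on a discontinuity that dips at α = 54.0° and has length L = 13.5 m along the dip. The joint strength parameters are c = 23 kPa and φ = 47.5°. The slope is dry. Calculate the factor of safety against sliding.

FS = 1.33

Resolving the block weight along and normal to the plane and applying the Mohr–Coulomb strength on the joint:
N' = W cosα = 716·cos54.0° = 420.9 kN/m
Driving force T = W sinα = 716·sin54.0° = 579.3 kN/m
Resisting force R = c·L + N'·tanφ = 23·13.5 + 420.9·tan47.5° = 310.5 + 459.3 = 769.8 kN/m
FS = R / T = 769.8 / 579.3 = 1.329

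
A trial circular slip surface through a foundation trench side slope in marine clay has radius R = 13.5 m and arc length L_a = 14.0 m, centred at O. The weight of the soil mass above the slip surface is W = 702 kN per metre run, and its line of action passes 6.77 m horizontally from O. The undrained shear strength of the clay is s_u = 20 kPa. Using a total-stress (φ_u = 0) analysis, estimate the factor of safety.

FS = 0.80

Taking moments about the centre O, the resisting moment is provided by the undrained shear strength acting along the arc:
M_R = s_u·L_a·R = 20·14.00·13.5 = 3780.0 kN·m/m
M_D = W·d = 702·6.77 = 4752.5 kN·m/m
FS = M_R / M_D = 3780.0 / 4752.5 = 0.795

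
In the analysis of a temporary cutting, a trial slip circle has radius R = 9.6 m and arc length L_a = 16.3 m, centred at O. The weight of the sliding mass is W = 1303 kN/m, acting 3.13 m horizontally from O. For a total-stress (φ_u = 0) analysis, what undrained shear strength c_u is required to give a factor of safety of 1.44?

FS = c_u·L_a·R / (W·d), so c_u = FS·W·d / (L_a·R).
c_u = 1.44·1303·3.13 / (16.30·9.6) = 5872.9 / 156.48 = 37.53 kPa

c_u = 37.5 kPa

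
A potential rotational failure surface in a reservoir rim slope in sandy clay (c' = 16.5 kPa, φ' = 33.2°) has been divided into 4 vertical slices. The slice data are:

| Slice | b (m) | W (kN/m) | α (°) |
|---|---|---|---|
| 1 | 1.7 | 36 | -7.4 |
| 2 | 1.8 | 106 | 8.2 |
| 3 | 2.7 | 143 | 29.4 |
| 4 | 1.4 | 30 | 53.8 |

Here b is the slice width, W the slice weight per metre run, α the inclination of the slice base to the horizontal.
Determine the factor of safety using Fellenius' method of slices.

Ordinary method of slices: FS = Σ[c'·Δl_i + (W_i cosα_i)·tanφ'] / Σ W_i sinα_i, with Δl_i = b_i / cosα_i.
Slice 1: Δl = 1.7/cos(-7.4°) = 1.714 m; N'_1 = 36·cos(-7.4°) = 35.7; c'Δl = 28.29; W sinα = -4.6
Slice 2: Δl = 1.8/cos8.2° = 1.819 m; N'_2 = 106·cos8.2° = 104.9; c'Δl = 30.01; W sinα = 15.1
Slice 3: Δl = 2.7/cos29.4° = 3.099 m; N'_3 = 143·cos29.4° = 124.6; c'Δl = 51.14; W sinα = 70.2
Slice 4: Δl = 1.4/cos53.8° = 2.370 m; N'_4 = 30·cos53.8° = 17.7; c'Δl = 39.11; W sinα = 24.2
Σc'Δl = 148.5 kN/m; ΣN' = 282.9 kN/m; ΣW sinα = 104.9 kN/m
Resisting = 148.5 + 282.9·tan33.2° = 148.5 + 185.1 = 333.7 kN/m
FS = 333.7 / 104.9 = 3.181

FS = 3.18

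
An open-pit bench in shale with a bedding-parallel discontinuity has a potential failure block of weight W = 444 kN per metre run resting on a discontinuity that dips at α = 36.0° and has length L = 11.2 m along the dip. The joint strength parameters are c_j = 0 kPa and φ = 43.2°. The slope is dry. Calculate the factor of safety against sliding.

FS = 1.29

Resolving the block weight along and normal to the plane and applying the Mohr–Coulomb strength on the joint:
N' = W cosα = 444·cos36.0° = 359.2 kN/m
Driving force T = W sinα = 444·sin36.0° = 261.0 kN/m
Resisting force R = c_j·L + N'·tanφ = 0·11.2 + 359.2·tan43.2° = 0.0 + 337.3 = 337.3 kN/m
FS = R / T = 337.3 / 261.0 = 1.293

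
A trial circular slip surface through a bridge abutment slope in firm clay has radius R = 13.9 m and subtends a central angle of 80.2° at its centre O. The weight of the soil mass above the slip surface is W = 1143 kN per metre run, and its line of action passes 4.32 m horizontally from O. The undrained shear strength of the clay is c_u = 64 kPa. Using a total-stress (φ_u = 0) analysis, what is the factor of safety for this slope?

FS = 3.51

Taking moments about the centre O, the resisting moment is provided by the undrained shear strength acting along the arc:
Arc length L_a = R·θ = 13.9·(80.2°·π/180) = 13.9·1.3998 = 19.46 m
M_R = c_u·L_a·R = 64·19.46·13.9 = 17308.6 kN·m/m
M_D = W·d = 1143·4.32 = 4937.8 kN·m/m
FS = M_R / M_D = 17308.6 / 4937.8 = 3.505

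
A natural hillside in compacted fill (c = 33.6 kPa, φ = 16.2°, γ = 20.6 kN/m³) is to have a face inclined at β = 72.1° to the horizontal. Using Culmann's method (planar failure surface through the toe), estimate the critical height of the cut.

H_c = 13.57 m

Culmann's analysis gives the critical failure plane at α_cr = (β + φ)/2 = (72.1 + 16.2)/2 = 44.1°, and the critical height
H_c = (4c/γ) · sinβ cosφ / [1 − cos(β − φ)]
    = (4·33.6/20.6) · sin72.1°·cos16.2° / [1 − cos(55.9°)]
    = 6.524 · 0.9516·0.9603 / [1 − 0.5606]
    = 6.524 · 0.9138 / 0.4394
    = 13.57 m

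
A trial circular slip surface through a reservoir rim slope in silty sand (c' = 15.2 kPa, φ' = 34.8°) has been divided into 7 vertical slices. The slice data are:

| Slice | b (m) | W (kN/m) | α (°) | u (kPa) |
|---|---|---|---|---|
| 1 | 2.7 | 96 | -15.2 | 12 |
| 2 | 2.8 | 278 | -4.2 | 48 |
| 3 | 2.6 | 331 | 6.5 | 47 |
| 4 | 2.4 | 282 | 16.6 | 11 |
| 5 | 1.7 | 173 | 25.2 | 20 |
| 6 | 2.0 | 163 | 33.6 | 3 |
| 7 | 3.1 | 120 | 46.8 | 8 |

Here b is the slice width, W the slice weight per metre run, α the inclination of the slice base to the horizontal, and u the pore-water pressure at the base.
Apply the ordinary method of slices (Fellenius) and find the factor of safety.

FS = 2.94

Ordinary method of slices: FS = Σ[c'·Δl_i + (W_i cosα_i − u_i·Δl_i)·tanφ'] / Σ W_i sinα_i, with Δl_i = b_i / cosα_i.
Slice 1: Δl = 2.7/cos(-15.2°) = 2.798 m; N'_1 = 96·cos(-15.2°) − 12·2.798 = 59.1; c'Δl = 42.53; W sinα = -25.2
Slice 2: Δl = 2.8/cos(-4.2°) = 2.808 m; N'_2 = 278·cos(-4.2°) − 48·2.808 = 142.5; c'Δl = 42.67; W sinα = -20.4
Slice 3: Δl = 2.6/cos6.5° = 2.617 m; N'_3 = 331·cos6.5° − 47·2.617 = 205.9; c'Δl = 39.78; W sinα = 37.5
Slice 4: Δl = 2.4/cos16.6° = 2.504 m; N'_4 = 282·cos16.6° − 11·2.504 = 242.7; c'Δl = 38.07; W sinα = 80.6
Slice 5: Δl = 1.7/cos25.2° = 1.879 m; N'_5 = 173·cos25.2° − 20·1.879 = 119.0; c'Δl = 28.56; W sinα = 73.7
Slice 6: Δl = 2.0/cos33.6° = 2.401 m; N'_6 = 163·cos33.6° − 3·2.401 = 128.6; c'Δl = 36.50; W sinα = 90.2
Slice 7: Δl = 3.1/cos46.8° = 4.529 m; N'_7 = 120·cos46.8° − 8·4.529 = 45.9; c'Δl = 68.83; W sinα = 87.5
Σc'Δl = 296.9 kN/m; ΣN' = 943.6 kN/m; ΣW sinα = 323.8 kN/m
Resisting = 296.9 + 943.6·tan34.8° = 296.9 + 655.8 = 952.7 kN/m
FS = 952.7 / 323.8 = 2.942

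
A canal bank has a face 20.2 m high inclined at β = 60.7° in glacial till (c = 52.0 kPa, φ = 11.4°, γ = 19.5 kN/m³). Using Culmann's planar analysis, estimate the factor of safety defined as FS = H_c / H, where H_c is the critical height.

H_c = (4c/γ) · sinβ cosφ / [1 − cos(β − φ)]
    = (4·52.0/19.5) · sin60.7°·cos11.4° / [1 − cos49.3°]
    = 10.667 · 0.8549 / 0.3479 = 26.21 m
FS = H_c / H = 26.21 / 20.2 = 1.298

FS = 1.30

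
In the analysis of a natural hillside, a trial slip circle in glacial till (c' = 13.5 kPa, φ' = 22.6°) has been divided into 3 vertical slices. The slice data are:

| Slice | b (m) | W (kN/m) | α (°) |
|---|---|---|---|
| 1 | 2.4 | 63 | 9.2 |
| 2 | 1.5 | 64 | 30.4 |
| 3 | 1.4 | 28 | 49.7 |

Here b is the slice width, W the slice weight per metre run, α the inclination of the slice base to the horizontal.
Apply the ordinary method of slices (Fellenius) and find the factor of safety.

FS = 2.22

Ordinary method of slices: FS = Σ[c'·Δl_i + (W_i cosα_i)·tanφ'] / Σ W_i sinα_i, with Δl_i = b_i / cosα_i.
Slice 1: Δl = 2.4/cos9.2° = 2.431 m; N'_1 = 63·cos9.2° = 62.2; c'Δl = 32.82; W sinα = 10.1
Slice 2: Δl = 1.5/cos30.4° = 1.739 m; N'_2 = 64·cos30.4° = 55.2; c'Δl = 23.48; W sinα = 32.4
Slice 3: Δl = 1.4/cos49.7° = 2.165 m; N'_3 = 28·cos49.7° = 18.1; c'Δl = 29.22; W sinα = 21.4
Σc'Δl = 85.5 kN/m; ΣN' = 135.5 kN/m; ΣW sinα = 63.8 kN/m
Resisting = 85.5 + 135.5·tan22.6° = 85.5 + 56.4 = 141.9 kN/m
FS = 141.9 / 63.8 = 2.224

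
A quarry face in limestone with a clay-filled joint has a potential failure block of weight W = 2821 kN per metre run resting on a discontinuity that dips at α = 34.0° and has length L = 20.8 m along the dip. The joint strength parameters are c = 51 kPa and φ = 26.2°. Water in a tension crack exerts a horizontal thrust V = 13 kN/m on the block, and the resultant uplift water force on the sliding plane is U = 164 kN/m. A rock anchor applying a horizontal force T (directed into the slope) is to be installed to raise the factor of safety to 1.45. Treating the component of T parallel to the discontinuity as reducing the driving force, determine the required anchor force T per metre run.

T = 119 kN/m

Resolving forces along and normal to the sliding plane, with the horizontal anchor force T adding T·sinα to the effective normal force and T·cosα acting up the plane against the driving force:
FS = [cL + (W cosα − U − V sinα + T sinα) tanφ] / [W sinα + V cosα − T cosα]
Without the anchor: N' = 2167.4 kN/m, driving T_d = 1588.3 kN/m, resisting R = 51·20.8 + 2167.4·tan26.2° = 2127.3 kN/m, FS = 1.34.
Setting FS = 1.45 and solving for T:
1.45·(1588.3 − T cos34.0°) = 2127.3 + T sin34.0°·tan26.2°
T·(sin34.0°·tan26.2° + 1.45·cos34.0°) = 1.45·1588.3 − 2127.3
T·(0.5592·0.4921 + 1.45·0.8290) = 2303.0 − 2127.3 = 175.7
T·1.4773 = 175.7
T = 118.9 kN/m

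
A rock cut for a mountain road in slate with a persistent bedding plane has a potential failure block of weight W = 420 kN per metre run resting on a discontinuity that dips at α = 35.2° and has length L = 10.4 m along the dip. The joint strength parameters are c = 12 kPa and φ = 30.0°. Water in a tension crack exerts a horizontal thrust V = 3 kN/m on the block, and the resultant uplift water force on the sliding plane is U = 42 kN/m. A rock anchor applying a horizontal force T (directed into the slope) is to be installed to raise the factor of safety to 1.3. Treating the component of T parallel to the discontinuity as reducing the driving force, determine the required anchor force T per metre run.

T = 14 kN/m

Resolving forces along and normal to the sliding plane, with the horizontal anchor force T adding T·sinα to the effective normal force and T·cosα acting up the plane against the driving force:
FS = [cL + (W cosα − U − V sinα + T sinα) tanφ] / [W sinα + V cosα − T cosα]
Without the anchor: N' = 299.5 kN/m, driving T_d = 244.6 kN/m, resisting R = 12·10.4 + 299.5·tan30.0° = 297.7 kN/m, FS = 1.22.
Setting FS = 1.3 and solving for T:
1.3·(244.6 − T cos35.2°) = 297.7 + T sin35.2°·tan30.0°
T·(sin35.2°·tan30.0° + 1.3·cos35.2°) = 1.3·244.6 − 297.7
T·(0.5764·0.5774 + 1.3·0.8171) = 317.9 − 297.7 = 20.2
T·1.3951 = 20.2
T = 14.5 kN/m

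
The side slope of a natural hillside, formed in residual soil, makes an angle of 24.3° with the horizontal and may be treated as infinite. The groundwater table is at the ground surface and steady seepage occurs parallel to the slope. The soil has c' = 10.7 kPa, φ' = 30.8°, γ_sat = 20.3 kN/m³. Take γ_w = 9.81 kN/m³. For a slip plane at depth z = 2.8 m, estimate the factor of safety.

With seepage parallel to the slope and the water table at the surface, the effective normal stress on the slip plane uses the buoyant unit weight γ' = γ_sat − γ_w while the driving shear stress uses γ_sat:
FS = [c' + γ' z cos²β tanφ'] / [γ_sat z sinβ cosβ]
γ' = 20.3 − 9.81 = 10.49 kN/m³
Numerator = 10.7 + 10.49·2.8·cos²24.3°·tan30.8° = 10.7 + 10.49·2.8·0.8307·0.5961 = 25.244 kPa
Denominator = 20.3·2.8·sin24.3°·cos24.3° = 20.3·2.8·0.4115·0.9114 = 21.318 kPa
FS = 25.244 / 21.318 = 1.184

FS = 1.18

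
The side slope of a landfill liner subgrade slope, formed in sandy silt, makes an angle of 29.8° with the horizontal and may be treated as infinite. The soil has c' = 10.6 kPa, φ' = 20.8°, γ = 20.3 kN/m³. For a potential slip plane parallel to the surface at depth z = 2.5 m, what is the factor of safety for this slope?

FS = 1.15

For an infinite slope with a slip plane parallel to the surface (no pore pressure): FS = [c' + γz cos²β tanφ'] / [γz sinβ cosβ].
γz = 20.3·2.5 = 50.75 kN/m²
Numerator = 10.6 + 50.75·cos²29.8°·tan20.8° = 10.6 + 50.75·0.7530·0.3799 = 25.117 kPa
Denominator = 50.75·sin29.8°·cos29.8° = 50.75·0.4970·0.8678 = 21.886 kPa
FS = 25.117 / 21.886 = 1.148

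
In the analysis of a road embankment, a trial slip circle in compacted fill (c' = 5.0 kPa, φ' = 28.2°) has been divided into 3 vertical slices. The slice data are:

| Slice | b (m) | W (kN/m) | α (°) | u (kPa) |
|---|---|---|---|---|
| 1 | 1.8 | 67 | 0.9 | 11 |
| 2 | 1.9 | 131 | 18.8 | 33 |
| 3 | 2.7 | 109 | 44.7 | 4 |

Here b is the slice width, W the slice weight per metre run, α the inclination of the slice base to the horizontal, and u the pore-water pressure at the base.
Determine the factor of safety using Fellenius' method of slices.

Ordinary method of slices: FS = Σ[c'·Δl_i + (W_i cosα_i − u_i·Δl_i)·tanφ'] / Σ W_i sinα_i, with Δl_i = b_i / cosα_i.
Slice 1: Δl = 1.8/cos0.9° = 1.800 m; N'_1 = 67·cos0.9° − 11·1.800 = 47.2; c'Δl = 9.00; W sinα = 1.1
Slice 2: Δl = 1.9/cos18.8° = 2.007 m; N'_2 = 131·cos18.8° − 33·2.007 = 57.8; c'Δl = 10.04; W sinα = 42.2
Slice 3: Δl = 2.7/cos44.7° = 3.799 m; N'_3 = 109·cos44.7° − 4·3.799 = 62.3; c'Δl = 18.99; W sinα = 76.7
Σc'Δl = 38.0 kN/m; ΣN' = 167.2 kN/m; ΣW sinα = 119.9 kN/m
Resisting = 38.0 + 167.2·tan28.2° = 38.0 + 89.7 = 127.7 kN/m
FS = 127.7 / 119.9 = 1.065

FS = 1.06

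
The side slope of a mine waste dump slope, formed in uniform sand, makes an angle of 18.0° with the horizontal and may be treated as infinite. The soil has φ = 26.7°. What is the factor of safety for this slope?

For a dry cohesionless infinite slope the factor of safety is FS = tanφ / tanβ.
FS = tan26.7° / tan18.0° = 0.5029 / 0.3249 = 1.548

FS = 1.55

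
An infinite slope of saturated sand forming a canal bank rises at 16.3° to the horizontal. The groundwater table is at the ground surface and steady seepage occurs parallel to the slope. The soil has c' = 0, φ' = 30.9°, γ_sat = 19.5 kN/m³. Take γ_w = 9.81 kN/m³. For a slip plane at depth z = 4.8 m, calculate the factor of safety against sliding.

FS = 1.02

With seepage parallel to the slope and the water table at the surface, the effective normal stress on the slip plane uses the buoyant unit weight γ' = γ_sat − γ_w while the driving shear stress uses γ_sat:
FS = [c' + γ' z cos²β tanφ'] / [γ_sat z sinβ cosβ]
(For c' = 0 this reduces to FS = (γ'/γ_sat)·tanφ'/tanβ.)
γ' = 19.5 − 9.81 = 9.69 kN/m³
Numerator = 0.0 + 9.69·4.8·cos²16.3°·tan30.9° = 0.0 + 9.69·4.8·0.9212·0.5985 = 25.644 kPa
Denominator = 19.5·4.8·sin16.3°·cos16.3° = 19.5·4.8·0.2807·0.9598 = 25.214 kPa
FS = 25.644 / 25.214 = 1.017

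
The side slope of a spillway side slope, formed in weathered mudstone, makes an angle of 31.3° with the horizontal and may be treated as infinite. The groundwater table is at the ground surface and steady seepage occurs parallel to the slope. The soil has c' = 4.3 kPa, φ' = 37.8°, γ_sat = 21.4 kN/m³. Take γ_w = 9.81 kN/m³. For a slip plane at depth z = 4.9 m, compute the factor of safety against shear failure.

With seepage parallel to the slope and the water table at the surface, the effective normal stress on the slip plane uses the buoyant unit weight γ' = γ_sat − γ_w while the driving shear stress uses γ_sat:
FS = [c' + γ' z cos²β tanφ'] / [γ_sat z sinβ cosβ]
γ' = 21.4 − 9.81 = 11.59 kN/m³
Numerator = 4.3 + 11.59·4.9·cos²31.3°·tan37.8° = 4.3 + 11.59·4.9·0.7301·0.7757 = 36.462 kPa
Denominator = 21.4·4.9·sin31.3°·cos31.3° = 21.4·4.9·0.5195·0.8545 = 46.548 kPa
FS = 36.462 / 46.548 = 0.783

FS = 0.78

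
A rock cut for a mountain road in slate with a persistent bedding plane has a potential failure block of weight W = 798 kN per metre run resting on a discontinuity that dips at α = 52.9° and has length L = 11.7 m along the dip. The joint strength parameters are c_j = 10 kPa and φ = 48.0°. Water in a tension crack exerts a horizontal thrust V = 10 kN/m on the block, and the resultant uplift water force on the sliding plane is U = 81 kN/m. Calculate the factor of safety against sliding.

Resolving the block weight along and normal to the plane and applying the Mohr–Coulomb strength on the joint:
N' = W cosα − U − V sinα = 798·cos52.9° − 81 − 10·sin52.9° = 392.4 kN/m
Driving force T = W sinα + V cosα = 798·sin52.9° + 10·cos52.9° = 642.5 kN/m
Resisting force R = c_j·L + N'·tanφ = 10·11.7 + 392.4·tan48.0° = 117.0 + 435.8 = 552.8 kN/m
FS = R / T = 552.8 / 642.5 = 0.860

FS = 0.86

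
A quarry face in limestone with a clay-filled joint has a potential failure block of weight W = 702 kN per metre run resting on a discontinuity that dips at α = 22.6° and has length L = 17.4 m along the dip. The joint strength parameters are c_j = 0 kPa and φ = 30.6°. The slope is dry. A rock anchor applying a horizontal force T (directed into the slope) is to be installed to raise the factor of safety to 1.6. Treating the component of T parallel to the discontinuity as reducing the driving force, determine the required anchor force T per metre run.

T = 28 kN/m

Resolving forces along and normal to the sliding plane, with the horizontal anchor force T adding T·sinα to the effective normal force and T·cosα acting up the plane against the driving force:
FS = [c_jL + (W cosα + T sinα) tanφ] / [W sinα − T cosα]
Without the anchor: N' = 648.1 kN/m, driving T_d = 269.8 kN/m, resisting R = 0·17.4 + 648.1·tan30.6° = 383.3 kN/m, FS = 1.42.
Setting FS = 1.6 and solving for T:
1.6·(269.8 − T cos22.6°) = 383.3 + T sin22.6°·tan30.6°
T·(sin22.6°·tan30.6° + 1.6·cos22.6°) = 1.6·269.8 − 383.3
T·(0.3843·0.5914 + 1.6·0.9232) = 431.6 − 383.3 = 48.4
T·1.7044 = 48.4
T = 28.4 kN/m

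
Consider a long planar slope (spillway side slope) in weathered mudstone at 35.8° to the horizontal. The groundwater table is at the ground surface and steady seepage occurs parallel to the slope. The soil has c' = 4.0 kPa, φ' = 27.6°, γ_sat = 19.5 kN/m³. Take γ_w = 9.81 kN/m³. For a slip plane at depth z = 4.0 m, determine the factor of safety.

With seepage parallel to the slope and the water table at the surface, the effective normal stress on the slip plane uses the buoyant unit weight γ' = γ_sat − γ_w while the driving shear stress uses γ_sat:
FS = [c' + γ' z cos²β tanφ'] / [γ_sat z sinβ cosβ]
γ' = 19.5 − 9.81 = 9.69 kN/m³
Numerator = 4.0 + 9.69·4.0·cos²35.8°·tan27.6° = 4.0 + 9.69·4.0·0.6578·0.5228 = 17.330 kPa
Denominator = 19.5·4.0·sin35.8°·cos35.8° = 19.5·4.0·0.5850·0.8111 = 37.006 kPa
FS = 17.330 / 37.006 = 0.468

FS = 0.47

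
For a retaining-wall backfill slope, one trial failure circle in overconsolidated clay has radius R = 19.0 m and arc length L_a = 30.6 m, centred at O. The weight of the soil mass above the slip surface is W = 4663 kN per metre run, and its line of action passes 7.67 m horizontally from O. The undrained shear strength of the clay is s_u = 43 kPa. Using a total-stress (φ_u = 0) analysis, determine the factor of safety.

FS = 0.70

Taking moments about the centre O, the resisting moment is provided by the undrained shear strength acting along the arc:
M_R = s_u·L_a·R = 43·30.60·19.0 = 25000.2 kN·m/m
M_D = W·d = 4663·7.67 = 35765.2 kN·m/m
FS = M_R / M_D = 25000.2 / 35765.2 = 0.699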